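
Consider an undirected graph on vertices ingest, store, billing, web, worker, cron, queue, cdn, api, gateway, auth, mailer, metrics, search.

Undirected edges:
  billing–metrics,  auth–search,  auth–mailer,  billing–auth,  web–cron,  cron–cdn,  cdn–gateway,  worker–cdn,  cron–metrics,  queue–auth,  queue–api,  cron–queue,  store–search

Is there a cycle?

DFS, tracking each vertex's parent; an edge to a visited non-parent vertex closes a cycle.
Start from billing:
visit billing (parent –)
  visit metrics (parent billing)
    visit cron (parent metrics)
      visit web (parent cron)
        web–cron: parent, skip
      visit cdn (parent cron)
        visit worker (parent cdn)
          worker–cdn: parent, skip
        visit gateway (parent cdn)
          gateway–cdn: parent, skip
        cdn–cron: parent, skip
      visit queue (parent cron)
        visit auth (parent queue)
          visit search (parent auth)
            search–auth: parent, skip
            visit store (parent search)
              store–search: parent, skip
          visit mailer (parent auth)
            mailer–auth: parent, skip
          auth–queue: parent, skip
          auth–billing: billing visited and ≠ parent → cycle
Cycle: billing – metrics – cron – queue – auth – billing.

Yes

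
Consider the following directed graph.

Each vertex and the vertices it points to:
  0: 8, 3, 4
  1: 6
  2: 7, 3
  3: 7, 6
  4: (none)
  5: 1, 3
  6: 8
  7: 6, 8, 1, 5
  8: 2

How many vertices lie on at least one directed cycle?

7

A vertex is on a directed cycle iff it belongs to a strongly connected component of size ≥ 2 (or has a self-loop).
The vertices on cycles are {1, 2, 3, 5, 6, 7, 8} — 7 in total.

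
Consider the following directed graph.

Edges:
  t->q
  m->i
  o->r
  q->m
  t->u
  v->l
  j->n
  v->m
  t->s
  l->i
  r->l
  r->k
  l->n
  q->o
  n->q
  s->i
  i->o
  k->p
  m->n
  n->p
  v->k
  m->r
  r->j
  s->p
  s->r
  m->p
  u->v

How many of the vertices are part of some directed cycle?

8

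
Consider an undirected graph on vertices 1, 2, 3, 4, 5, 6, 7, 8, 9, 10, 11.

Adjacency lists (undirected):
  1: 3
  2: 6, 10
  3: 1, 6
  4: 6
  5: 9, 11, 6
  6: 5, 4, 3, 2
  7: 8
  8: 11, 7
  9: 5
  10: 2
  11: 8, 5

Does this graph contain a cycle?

No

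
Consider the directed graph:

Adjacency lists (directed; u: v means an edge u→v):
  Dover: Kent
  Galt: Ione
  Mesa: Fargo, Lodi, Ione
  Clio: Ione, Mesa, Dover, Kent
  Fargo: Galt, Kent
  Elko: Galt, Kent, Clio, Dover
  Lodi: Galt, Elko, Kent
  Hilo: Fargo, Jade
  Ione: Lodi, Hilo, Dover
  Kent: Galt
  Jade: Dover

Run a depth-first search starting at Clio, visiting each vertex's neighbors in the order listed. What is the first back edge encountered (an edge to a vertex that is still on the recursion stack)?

DFS from Clio (visiting each vertex's neighbors in the order listed); mark gray on enter, black on exit:
Clio gray
  Ione gray
    Lodi gray
      Galt gray
        Galt→Ione: Ione is gray → back edge
First back edge: Galt → Ione.

Galt->Ione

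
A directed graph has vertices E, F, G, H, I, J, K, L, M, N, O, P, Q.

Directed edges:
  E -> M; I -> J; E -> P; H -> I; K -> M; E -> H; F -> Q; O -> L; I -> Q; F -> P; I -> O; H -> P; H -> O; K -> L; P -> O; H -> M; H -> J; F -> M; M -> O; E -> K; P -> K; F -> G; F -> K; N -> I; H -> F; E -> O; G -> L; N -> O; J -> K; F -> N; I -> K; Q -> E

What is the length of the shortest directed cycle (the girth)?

4

For each vertex v, BFS finds the shortest path from v back to v.
The shortest such closed walk is H → I → Q → E → H, length 4.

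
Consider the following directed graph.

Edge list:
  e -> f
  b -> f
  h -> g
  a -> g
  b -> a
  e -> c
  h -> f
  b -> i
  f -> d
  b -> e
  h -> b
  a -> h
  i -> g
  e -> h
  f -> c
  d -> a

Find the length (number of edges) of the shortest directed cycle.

3

For each vertex v, BFS finds the shortest path from v back to v.
The shortest such closed walk is h → b → e → h, length 3.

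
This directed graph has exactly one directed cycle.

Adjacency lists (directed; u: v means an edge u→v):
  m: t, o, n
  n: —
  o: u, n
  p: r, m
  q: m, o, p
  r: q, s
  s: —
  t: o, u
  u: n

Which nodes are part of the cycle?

DFS with gray/black marking from q:
q gray
  m gray
    t gray
      o gray
        u gray
          n gray
          n black
        u black
        o→n: n black — skip
      o black
      t→u: u black — skip
    t black
    m→o: o black — skip
    m→n: n black — skip
  m black
  q→o: o black — skip
  p gray
    r gray
      r→q: q is gray → back edge
Back edge closes the cycle q → p → r → q; its vertices are {p, q, r}.

p, q, r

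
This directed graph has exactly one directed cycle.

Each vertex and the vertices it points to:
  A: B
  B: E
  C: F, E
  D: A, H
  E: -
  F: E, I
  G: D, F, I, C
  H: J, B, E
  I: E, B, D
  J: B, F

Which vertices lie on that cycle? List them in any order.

DFS with gray/black marking from I:
I gray
  E gray
  E black
  B gray
    B→E: E black — skip
  B black
  D gray
    A gray
      A→B: B black — skip
    A black
    H gray
      J gray
        J→B: B black — skip
        F gray
          F→E: E black — skip
          F→I: I is gray → back edge
Back edge closes the cycle I → D → H → J → F → I; its vertices are {D, F, H, I, J}.

D, F, H, I, J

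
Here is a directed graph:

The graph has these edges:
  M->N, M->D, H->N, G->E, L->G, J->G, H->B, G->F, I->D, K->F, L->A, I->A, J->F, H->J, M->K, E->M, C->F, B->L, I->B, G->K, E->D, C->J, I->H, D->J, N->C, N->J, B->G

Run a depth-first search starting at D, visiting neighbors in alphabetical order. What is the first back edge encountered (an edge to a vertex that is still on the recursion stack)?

DFS from D (visiting neighbors in alphabetical order); mark gray on enter, black on exit:
D gray
  J gray
    F gray
    F black
    G gray
      E gray
        E→D: D is gray → back edge
First back edge: E → D.

E->D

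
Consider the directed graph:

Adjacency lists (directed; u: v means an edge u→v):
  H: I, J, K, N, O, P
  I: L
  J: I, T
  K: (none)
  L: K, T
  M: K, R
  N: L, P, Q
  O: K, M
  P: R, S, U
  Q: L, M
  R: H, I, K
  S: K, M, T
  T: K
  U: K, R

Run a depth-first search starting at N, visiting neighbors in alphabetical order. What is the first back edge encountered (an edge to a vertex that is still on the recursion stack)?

H→N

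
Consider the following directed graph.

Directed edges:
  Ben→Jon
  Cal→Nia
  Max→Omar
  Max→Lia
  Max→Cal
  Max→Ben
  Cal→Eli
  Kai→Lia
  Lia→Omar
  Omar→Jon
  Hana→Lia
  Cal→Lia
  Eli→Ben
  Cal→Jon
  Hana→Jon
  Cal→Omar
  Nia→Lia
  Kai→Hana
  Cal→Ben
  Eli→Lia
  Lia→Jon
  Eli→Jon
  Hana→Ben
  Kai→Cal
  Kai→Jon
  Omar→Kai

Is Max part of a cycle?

No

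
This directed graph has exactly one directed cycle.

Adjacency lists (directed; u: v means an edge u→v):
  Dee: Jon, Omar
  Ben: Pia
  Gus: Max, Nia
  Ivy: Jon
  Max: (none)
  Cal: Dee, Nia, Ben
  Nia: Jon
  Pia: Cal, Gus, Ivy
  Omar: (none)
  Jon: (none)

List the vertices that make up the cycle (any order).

DFS with gray/black marking from Ben:
Ben gray
  Pia gray
    Cal gray
      Dee gray
        Jon gray
        Jon black
        Omar gray
        Omar black
      Dee black
      Nia gray
        Nia→Jon: Jon black — skip
      Nia black
      Cal→Ben: Ben is gray → back edge
Back edge closes the cycle Ben → Pia → Cal → Ben; its vertices are {Ben, Cal, Pia}.

Ben, Cal, Pia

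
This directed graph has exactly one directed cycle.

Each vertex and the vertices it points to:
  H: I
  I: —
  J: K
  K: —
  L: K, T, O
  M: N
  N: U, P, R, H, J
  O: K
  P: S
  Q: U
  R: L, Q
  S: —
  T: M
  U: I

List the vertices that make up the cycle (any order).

L, M, N, R, T

DFS with gray/black marking from M:
M gray
  N gray
    U gray
      I gray
      I black
    U black
    P gray
      S gray
      S black
    P black
    R gray
      L gray
        K gray
        K black
        T gray
          T→M: M is gray → back edge
Back edge closes the cycle M → N → R → L → T → M; its vertices are {L, M, N, R, T}.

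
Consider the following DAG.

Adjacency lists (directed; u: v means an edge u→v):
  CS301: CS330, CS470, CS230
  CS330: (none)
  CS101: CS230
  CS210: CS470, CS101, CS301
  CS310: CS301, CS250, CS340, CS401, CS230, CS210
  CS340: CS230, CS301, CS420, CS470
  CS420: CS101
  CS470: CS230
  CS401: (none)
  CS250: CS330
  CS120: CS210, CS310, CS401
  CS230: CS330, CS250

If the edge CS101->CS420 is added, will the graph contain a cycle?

Adding CS101→CS420 creates a cycle iff CS420 can already reach CS101.
Path from CS420: CS420 → CS101.
So CS420 → … → CS101 → CS420 is a cycle.

Yes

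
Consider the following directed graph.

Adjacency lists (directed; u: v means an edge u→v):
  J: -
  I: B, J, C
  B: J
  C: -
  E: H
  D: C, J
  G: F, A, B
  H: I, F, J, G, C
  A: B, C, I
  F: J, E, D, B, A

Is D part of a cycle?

No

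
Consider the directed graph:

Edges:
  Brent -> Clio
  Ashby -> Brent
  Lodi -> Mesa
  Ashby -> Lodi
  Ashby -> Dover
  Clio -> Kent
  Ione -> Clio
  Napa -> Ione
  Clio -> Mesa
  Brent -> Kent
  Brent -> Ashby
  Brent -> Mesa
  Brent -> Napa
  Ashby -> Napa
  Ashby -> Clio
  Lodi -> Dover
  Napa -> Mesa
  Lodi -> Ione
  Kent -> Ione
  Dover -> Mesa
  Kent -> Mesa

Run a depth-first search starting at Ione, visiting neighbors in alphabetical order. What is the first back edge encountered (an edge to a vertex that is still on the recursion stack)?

Kent->Ione

DFS from Ione (visiting neighbors in alphabetical order); mark gray on enter, black on exit:
Ione gray
  Clio gray
    Kent gray
      Kent→Ione: Ione is gray → back edge
First back edge: Kent → Ione.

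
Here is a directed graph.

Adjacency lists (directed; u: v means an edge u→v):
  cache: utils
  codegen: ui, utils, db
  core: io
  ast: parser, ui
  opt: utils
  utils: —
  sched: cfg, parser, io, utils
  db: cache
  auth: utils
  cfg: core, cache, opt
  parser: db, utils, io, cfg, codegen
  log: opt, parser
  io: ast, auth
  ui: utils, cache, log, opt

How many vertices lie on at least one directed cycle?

8

A vertex is on a directed cycle iff it belongs to a strongly connected component of size ≥ 2 (or has a self-loop).
The vertices on cycles are {io, ui, ast, cfg, log, core, parser, codegen} — 8 in total.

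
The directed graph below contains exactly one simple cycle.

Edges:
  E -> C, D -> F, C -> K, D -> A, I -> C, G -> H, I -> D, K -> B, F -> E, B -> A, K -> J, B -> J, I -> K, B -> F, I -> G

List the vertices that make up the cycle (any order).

B, C, E, F, K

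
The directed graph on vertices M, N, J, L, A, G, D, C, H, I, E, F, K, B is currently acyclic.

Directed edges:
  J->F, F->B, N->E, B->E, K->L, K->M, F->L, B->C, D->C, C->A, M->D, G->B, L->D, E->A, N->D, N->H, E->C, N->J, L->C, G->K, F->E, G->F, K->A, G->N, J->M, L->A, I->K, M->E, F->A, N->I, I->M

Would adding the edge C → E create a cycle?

Yes

Adding C→E creates a cycle iff E can already reach C.
Path from E: E → C.
So E → … → C → E is a cycle.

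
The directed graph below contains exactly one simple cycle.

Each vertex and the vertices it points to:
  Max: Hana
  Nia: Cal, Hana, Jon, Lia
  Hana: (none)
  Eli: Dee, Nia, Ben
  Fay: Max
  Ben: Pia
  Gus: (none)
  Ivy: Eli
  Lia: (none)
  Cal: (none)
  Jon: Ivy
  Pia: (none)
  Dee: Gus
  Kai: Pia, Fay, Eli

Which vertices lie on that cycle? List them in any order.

Eli, Ivy, Jon, Nia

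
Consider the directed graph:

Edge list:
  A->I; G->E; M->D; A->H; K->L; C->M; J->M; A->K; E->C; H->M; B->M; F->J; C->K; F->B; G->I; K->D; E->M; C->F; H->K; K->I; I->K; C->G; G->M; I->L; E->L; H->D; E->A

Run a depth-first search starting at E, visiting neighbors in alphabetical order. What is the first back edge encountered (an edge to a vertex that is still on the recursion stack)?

I->K

DFS from E (visiting neighbors in alphabetical order); mark gray on enter, black on exit:
E gray
  A gray
    H gray
      D gray
      D black
      K gray
        K→D: D black — skip
        I gray
          I→K: K is gray → back edge
First back edge: I → K.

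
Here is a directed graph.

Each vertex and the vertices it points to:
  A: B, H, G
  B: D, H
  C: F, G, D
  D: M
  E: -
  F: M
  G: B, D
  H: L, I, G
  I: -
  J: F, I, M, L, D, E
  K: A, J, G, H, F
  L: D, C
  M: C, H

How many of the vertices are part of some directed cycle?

8

A vertex is on a directed cycle iff it belongs to a strongly connected component of size ≥ 2 (or has a self-loop).
The vertices on cycles are {B, C, D, F, G, H, L, M} — 8 in total.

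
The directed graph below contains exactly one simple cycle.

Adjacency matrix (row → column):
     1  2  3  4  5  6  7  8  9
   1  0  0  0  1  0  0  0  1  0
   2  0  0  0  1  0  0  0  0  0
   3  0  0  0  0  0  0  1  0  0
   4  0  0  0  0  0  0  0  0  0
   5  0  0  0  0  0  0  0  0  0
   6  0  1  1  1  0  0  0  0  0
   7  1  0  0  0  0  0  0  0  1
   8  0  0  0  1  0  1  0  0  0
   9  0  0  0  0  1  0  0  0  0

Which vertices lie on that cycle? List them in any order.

1, 3, 6, 7, 8

DFS with gray/black marking from 3:
3 gray
  7 gray
    1 gray
      8 gray
        4 gray
        4 black
        6 gray
          6→4: 4 black — skip
          2 gray
            2→4: 4 black — skip
          2 black
          6→3: 3 is gray → back edge
Back edge closes the cycle 3 → 7 → 1 → 8 → 6 → 3; its vertices are {1, 3, 6, 7, 8}.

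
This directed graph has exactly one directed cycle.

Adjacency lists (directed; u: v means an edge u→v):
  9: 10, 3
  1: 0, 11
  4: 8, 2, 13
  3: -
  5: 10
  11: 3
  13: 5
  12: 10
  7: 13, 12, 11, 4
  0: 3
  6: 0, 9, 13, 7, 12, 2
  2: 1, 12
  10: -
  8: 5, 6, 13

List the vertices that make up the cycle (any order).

DFS with gray/black marking from 6:
6 gray
  0 gray
    3 gray
    3 black
  0 black
  9 gray
    10 gray
    10 black
    9→3: 3 black — skip
  9 black
  13 gray
    5 gray
      5→10: 10 black — skip
    5 black
  13 black
  7 gray
    7→13: 13 black — skip
    12 gray
      12→10: 10 black — skip
    12 black
    11 gray
      11→3: 3 black — skip
    11 black
    4 gray
      8 gray
        8→5: 5 black — skip
        8→6: 6 is gray → back edge
Back edge closes the cycle 6 → 7 → 4 → 8 → 6; its vertices are {4, 6, 7, 8}.

4, 6, 7, 8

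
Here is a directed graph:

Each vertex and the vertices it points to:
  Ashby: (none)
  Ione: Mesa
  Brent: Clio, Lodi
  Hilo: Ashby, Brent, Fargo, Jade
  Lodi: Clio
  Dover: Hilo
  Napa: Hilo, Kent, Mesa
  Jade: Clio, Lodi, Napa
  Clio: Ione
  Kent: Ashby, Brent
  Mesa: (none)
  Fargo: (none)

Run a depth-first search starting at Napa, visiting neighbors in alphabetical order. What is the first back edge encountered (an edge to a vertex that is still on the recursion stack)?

DFS from Napa (visiting neighbors in alphabetical order); mark gray on enter, black on exit:
Napa gray
  Hilo gray
    Ashby gray
    Ashby black
    Brent gray
      Clio gray
        Ione gray
          Mesa gray
          Mesa black
        Ione black
      Clio black
      Lodi gray
        Lodi→Clio: Clio black — skip
      Lodi black
    Brent black
    Fargo gray
    Fargo black
    Jade gray
      Jade→Clio: Clio black — skip
      Jade→Lodi: Lodi black — skip
      Jade→Napa: Napa is gray → back edge
First back edge: Jade → Napa.

Jade→Napa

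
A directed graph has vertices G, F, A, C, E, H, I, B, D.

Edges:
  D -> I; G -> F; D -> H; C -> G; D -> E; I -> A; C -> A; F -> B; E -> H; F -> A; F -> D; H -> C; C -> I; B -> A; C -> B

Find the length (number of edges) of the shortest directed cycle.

For each vertex v, BFS finds the shortest path from v back to v.
The shortest such closed walk is F → D → H → C → G → F, length 5.

5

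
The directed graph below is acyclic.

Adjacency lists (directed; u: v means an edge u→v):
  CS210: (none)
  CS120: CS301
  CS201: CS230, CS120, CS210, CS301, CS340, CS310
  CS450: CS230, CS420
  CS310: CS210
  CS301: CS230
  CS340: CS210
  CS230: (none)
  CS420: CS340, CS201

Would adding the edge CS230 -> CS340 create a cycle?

Adding CS230→CS340 creates a cycle iff CS340 can already reach CS230.
Explore from CS340: no path reaches CS230. The graph stays acyclic.

No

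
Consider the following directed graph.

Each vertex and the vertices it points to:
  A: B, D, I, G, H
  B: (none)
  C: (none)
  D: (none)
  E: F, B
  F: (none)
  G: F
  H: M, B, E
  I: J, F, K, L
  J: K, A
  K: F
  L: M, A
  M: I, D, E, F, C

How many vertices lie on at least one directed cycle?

A vertex is on a directed cycle iff it belongs to a strongly connected component of size ≥ 2 (or has a self-loop).
The vertices on cycles are {A, H, I, J, L, M} — 6 in total.

6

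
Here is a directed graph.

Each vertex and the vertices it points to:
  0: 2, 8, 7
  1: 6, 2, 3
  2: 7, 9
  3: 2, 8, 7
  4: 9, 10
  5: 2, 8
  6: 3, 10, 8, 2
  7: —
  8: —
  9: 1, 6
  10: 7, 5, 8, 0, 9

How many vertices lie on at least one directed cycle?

8

A vertex is on a directed cycle iff it belongs to a strongly connected component of size ≥ 2 (or has a self-loop).
The vertices on cycles are {0, 1, 2, 3, 5, 6, 9, 10} — 8 in total.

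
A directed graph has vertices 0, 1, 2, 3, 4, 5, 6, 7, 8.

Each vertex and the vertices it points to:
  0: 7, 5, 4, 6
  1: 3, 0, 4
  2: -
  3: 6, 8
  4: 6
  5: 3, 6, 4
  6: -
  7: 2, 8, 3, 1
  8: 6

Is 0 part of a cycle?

Yes

0 is on a cycle iff 0 can reach itself via ≥1 edge.
0 → 7 → 1 → 0 — yes.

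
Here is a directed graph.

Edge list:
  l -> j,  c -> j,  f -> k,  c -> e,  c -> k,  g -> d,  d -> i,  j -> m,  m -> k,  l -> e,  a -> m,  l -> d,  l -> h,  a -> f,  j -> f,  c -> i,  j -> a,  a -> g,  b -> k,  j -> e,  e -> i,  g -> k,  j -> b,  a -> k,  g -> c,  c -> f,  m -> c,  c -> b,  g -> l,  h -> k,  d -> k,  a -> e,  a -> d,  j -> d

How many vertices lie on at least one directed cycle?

A vertex is on a directed cycle iff it belongs to a strongly connected component of size ≥ 2 (or has a self-loop).
The vertices on cycles are {a, c, g, j, l, m} — 6 in total.

6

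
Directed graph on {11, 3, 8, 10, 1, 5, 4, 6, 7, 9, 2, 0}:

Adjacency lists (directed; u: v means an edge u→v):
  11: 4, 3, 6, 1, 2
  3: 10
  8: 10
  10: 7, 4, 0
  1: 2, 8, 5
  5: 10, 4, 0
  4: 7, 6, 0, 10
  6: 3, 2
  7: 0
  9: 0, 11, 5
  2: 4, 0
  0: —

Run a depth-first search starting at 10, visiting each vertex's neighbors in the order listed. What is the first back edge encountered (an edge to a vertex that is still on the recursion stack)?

DFS from 10 (visiting each vertex's neighbors in the order listed); mark gray on enter, black on exit:
10 gray
  7 gray
    0 gray
    0 black
  7 black
  4 gray
    4→7: 7 black — skip
    6 gray
      3 gray
        3→10: 10 is gray → back edge
First back edge: 3 → 10.

3->10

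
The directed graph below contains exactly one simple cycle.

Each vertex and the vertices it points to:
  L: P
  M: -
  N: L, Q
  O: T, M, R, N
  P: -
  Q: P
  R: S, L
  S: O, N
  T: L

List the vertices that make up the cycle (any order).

DFS with gray/black marking from S:
S gray
  O gray
    T gray
      L gray
        P gray
        P black
      L black
    T black
    M gray
    M black
    R gray
      R→S: S is gray → back edge
Back edge closes the cycle S → O → R → S; its vertices are {O, R, S}.

O, R, S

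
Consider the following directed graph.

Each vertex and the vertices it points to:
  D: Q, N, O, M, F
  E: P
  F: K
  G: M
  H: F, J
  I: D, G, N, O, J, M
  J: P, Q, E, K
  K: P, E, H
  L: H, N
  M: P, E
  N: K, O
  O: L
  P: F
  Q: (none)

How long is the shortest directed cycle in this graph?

For each vertex v, BFS finds the shortest path from v back to v.
The shortest such closed walk is J → K → H → J, length 3.

3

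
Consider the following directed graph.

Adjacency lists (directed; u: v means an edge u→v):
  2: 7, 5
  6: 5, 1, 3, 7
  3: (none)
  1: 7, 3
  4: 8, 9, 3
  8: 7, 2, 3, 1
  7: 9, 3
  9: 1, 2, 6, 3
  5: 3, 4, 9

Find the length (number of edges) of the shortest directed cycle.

3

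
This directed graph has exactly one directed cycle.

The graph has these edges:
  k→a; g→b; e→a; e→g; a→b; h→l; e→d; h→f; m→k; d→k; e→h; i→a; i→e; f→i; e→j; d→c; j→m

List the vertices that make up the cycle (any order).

e, f, h, i

DFS with gray/black marking from e:
e gray
  j gray
    m gray
      k gray
        a gray
          b gray
          b black
        a black
      k black
    m black
  j black
  g gray
    g→b: b black — skip
  g black
  e→a: a black — skip
  h gray
    f gray
      i gray
        i→a: a black — skip
        i→e: e is gray → back edge
Back edge closes the cycle e → h → f → i → e; its vertices are {e, f, h, i}.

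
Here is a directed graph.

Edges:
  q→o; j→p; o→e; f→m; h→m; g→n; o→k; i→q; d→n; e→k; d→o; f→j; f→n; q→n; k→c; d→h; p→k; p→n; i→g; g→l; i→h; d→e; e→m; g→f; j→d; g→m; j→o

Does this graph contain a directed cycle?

DFS with white/gray/black marking, starting from f:
f gray
  n gray
  n black
  m gray
  m black
  j gray
    o gray
      k gray
        c gray
        c black
      k black
      e gray
        e→k: k black — skip
        e→m: m black — skip
      e black
    o black
    p gray
      p→n: n black — skip
      p→k: k black — skip
    p black
    d gray
      d→n: n black — skip
      d→o: o black — skip
      h gray
        h→m: m black — skip
      h black
      d→e: e black — skip
    d black
  j black
f black
g gray
  g→n: n black — skip
  g→f: f black — skip
  g→m: m black — skip
  l gray
  l black
g black
i gray
  i→g: g black — skip
  q gray
    q→n: n black — skip
    q→o: o black — skip
  q black
  i→h: h black — skip
i black
Every edge goes to a white or black vertex — no back edge, so the graph is acyclic.

No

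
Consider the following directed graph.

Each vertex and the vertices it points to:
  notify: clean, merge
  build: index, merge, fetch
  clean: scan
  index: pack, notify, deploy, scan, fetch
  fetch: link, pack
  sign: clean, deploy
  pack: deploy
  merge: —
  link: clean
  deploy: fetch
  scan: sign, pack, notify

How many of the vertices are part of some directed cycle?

8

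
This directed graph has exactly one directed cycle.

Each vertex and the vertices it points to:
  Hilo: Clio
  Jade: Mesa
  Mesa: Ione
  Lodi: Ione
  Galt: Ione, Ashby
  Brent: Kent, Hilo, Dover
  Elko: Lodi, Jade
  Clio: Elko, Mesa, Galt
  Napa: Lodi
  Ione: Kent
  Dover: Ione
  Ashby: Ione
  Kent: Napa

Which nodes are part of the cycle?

DFS with gray/black marking from Kent:
Kent gray
  Napa gray
    Lodi gray
      Ione gray
        Ione→Kent: Kent is gray → back edge
Back edge closes the cycle Kent → Napa → Lodi → Ione → Kent; its vertices are {Ione, Kent, Lodi, Napa}.

Ione, Kent, Lodi, Napa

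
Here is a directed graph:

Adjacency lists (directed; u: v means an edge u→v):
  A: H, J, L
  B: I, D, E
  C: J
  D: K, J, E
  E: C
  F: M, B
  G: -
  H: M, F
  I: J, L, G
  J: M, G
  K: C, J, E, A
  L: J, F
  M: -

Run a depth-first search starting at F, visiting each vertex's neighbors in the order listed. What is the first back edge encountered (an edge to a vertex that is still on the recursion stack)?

L→F

DFS from F (visiting each vertex's neighbors in the order listed); mark gray on enter, black on exit:
F gray
  M gray
  M black
  B gray
    I gray
      J gray
        J→M: M black — skip
        G gray
        G black
      J black
      L gray
        L→J: J black — skip
        L→F: F is gray → back edge
First back edge: L → F.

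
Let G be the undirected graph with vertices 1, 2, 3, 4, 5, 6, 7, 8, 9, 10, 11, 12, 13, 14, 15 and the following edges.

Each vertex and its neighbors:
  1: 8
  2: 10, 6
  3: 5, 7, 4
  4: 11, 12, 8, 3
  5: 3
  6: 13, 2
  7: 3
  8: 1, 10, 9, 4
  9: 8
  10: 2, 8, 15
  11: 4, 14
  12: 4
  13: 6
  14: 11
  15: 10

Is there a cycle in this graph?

DFS, tracking each vertex's parent; an edge to a visited non-parent vertex closes a cycle.
Start from 12:
visit 12 (parent –)
  visit 4 (parent 12)
    visit 11 (parent 4)
      11–4: parent, skip
      visit 14 (parent 11)
        14–11: parent, skip
    4–12: parent, skip
    visit 8 (parent 4)
      visit 1 (parent 8)
        1–8: parent, skip
      visit 10 (parent 8)
        visit 2 (parent 10)
          2–10: parent, skip
          visit 6 (parent 2)
            visit 13 (parent 6)
              13–6: parent, skip
            6–2: parent, skip
        10–8: parent, skip
        visit 15 (parent 10)
          15–10: parent, skip
      visit 9 (parent 8)
        9–8: parent, skip
      8–4: parent, skip
    visit 3 (parent 4)
      visit 5 (parent 3)
        5–3: parent, skip
      visit 7 (parent 3)
        7–3: parent, skip
      3–4: parent, skip
No non-parent visited neighbor found — the graph is a forest.

No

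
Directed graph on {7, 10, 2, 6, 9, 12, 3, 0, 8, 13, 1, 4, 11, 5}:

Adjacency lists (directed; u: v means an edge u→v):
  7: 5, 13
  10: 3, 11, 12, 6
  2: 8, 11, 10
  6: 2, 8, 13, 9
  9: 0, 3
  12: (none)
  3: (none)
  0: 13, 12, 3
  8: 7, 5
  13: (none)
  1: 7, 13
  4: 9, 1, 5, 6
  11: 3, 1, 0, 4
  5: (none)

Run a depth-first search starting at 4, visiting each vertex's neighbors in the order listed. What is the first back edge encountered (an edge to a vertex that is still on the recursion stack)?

DFS from 4 (visiting each vertex's neighbors in the order listed); mark gray on enter, black on exit:
4 gray
  9 gray
    0 gray
      13 gray
      13 black
      12 gray
      12 black
      3 gray
      3 black
    0 black
    9→3: 3 black — skip
  9 black
  1 gray
    7 gray
      5 gray
      5 black
      7→13: 13 black — skip
    7 black
    1→13: 13 black — skip
  1 black
  4→5: 5 black — skip
  6 gray
    2 gray
      8 gray
        8→7: 7 black — skip
        8→5: 5 black — skip
      8 black
      11 gray
        11→3: 3 black — skip
        11→1: 1 black — skip
        11→0: 0 black — skip
        11→4: 4 is gray → back edge
First back edge: 11 → 4.

11->4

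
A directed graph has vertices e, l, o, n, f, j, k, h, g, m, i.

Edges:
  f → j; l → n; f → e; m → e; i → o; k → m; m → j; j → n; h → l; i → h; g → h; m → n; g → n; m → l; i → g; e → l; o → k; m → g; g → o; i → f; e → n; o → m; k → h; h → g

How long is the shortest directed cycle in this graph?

For each vertex v, BFS finds the shortest path from v back to v.
The shortest such closed walk is h → g → h, length 2.

2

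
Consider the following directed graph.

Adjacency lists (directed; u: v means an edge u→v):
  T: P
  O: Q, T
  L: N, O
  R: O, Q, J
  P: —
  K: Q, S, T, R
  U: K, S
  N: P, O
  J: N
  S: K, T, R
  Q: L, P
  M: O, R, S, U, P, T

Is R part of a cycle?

No

R lies on a cycle iff there is a path from R back to itself.
Exploring from R, it never reaches itself; equivalently, its strongly connected component is a singleton.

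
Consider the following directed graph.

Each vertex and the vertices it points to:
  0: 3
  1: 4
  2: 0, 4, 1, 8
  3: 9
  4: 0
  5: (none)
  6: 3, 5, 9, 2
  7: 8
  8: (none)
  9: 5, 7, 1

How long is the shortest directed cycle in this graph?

5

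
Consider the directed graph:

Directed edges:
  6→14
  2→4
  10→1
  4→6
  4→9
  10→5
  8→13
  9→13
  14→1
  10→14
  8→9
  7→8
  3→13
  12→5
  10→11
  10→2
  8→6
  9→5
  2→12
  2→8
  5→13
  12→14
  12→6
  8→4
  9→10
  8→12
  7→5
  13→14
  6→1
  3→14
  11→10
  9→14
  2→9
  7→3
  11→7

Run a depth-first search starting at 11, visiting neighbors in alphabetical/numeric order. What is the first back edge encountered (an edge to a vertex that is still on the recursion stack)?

2->4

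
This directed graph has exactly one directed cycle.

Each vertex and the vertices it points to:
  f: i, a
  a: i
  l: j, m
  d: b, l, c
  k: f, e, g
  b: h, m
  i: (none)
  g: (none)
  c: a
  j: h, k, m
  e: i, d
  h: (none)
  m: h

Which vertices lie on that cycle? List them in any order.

DFS with gray/black marking from k:
k gray
  f gray
    i gray
    i black
    a gray
      a→i: i black — skip
    a black
  f black
  e gray
    e→i: i black — skip
    d gray
      b gray
        h gray
        h black
        m gray
          m→h: h black — skip
        m black
      b black
      l gray
        j gray
          j→h: h black — skip
          j→k: k is gray → back edge
Back edge closes the cycle k → e → d → l → j → k; its vertices are {d, e, j, k, l}.

d, e, j, k, l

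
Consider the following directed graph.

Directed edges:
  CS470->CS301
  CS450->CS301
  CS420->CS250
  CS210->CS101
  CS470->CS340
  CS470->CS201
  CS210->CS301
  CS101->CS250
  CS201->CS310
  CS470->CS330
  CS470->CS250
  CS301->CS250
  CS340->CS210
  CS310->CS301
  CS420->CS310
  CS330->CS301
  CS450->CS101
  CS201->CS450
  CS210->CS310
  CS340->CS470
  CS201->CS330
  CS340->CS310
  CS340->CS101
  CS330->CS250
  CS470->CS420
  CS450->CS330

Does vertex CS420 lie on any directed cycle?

No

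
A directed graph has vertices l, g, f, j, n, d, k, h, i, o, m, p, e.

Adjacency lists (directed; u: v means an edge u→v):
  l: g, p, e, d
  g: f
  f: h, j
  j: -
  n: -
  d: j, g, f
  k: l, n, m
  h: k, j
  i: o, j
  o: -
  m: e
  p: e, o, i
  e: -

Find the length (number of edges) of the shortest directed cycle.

5

For each vertex v, BFS finds the shortest path from v back to v.
The shortest such closed walk is k → l → d → f → h → k, length 5.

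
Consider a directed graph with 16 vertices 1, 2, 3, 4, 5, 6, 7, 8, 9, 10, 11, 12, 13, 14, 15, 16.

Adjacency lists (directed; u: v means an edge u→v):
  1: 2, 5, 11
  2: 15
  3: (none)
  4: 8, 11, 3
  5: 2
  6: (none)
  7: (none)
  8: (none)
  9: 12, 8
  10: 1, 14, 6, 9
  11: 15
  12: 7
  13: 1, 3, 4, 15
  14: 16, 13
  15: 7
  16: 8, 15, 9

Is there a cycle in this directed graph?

DFS with white/gray/black marking, starting from 16:
16 gray
  8 gray
  8 black
  15 gray
    7 gray
    7 black
  15 black
  9 gray
    12 gray
      12→7: 7 black — skip
    12 black
    9→8: 8 black — skip
  9 black
16 black
1 gray
  2 gray
    2→15: 15 black — skip
  2 black
  5 gray
    5→2: 2 black — skip
  5 black
  11 gray
    11→15: 15 black — skip
  11 black
1 black
3 gray
3 black
4 gray
  4→8: 8 black — skip
  4→11: 11 black — skip
  4→3: 3 black — skip
4 black
6 gray
6 black
10 gray
  10→1: 1 black — skip
  14 gray
    14→16: 16 black — skip
    13 gray
      13→1: 1 black — skip
      13→3: 3 black — skip
      13→4: 4 black — skip
      13→15: 15 black — skip
    13 black
  14 black
  10→6: 6 black — skip
  10→9: 9 black — skip
10 black
Every edge goes to a white or black vertex — no back edge, so the graph is acyclic.

No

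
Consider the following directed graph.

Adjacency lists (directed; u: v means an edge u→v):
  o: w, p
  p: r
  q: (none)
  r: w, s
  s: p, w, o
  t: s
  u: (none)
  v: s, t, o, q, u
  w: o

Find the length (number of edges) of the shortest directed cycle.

For each vertex v, BFS finds the shortest path from v back to v.
The shortest such closed walk is o → w → o, length 2.

2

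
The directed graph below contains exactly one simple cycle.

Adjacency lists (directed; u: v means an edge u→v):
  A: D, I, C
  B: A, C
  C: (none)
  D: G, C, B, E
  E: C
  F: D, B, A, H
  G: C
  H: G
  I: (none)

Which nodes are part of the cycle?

DFS with gray/black marking from A:
A gray
  D gray
    G gray
      C gray
      C black
    G black
    D→C: C black — skip
    B gray
      B→A: A is gray → back edge
Back edge closes the cycle A → D → B → A; its vertices are {A, B, D}.

A, B, D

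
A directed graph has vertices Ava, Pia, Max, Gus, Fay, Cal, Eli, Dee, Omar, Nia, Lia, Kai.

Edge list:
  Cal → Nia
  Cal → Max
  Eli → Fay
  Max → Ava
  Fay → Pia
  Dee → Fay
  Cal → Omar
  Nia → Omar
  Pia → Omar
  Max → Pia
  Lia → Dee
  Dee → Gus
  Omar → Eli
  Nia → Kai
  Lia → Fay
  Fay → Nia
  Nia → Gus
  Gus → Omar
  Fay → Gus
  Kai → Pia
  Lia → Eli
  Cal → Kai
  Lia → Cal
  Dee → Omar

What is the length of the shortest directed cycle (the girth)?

For each vertex v, BFS finds the shortest path from v back to v.
The shortest such closed walk is Eli → Fay → Nia → Omar → Eli, length 4.

4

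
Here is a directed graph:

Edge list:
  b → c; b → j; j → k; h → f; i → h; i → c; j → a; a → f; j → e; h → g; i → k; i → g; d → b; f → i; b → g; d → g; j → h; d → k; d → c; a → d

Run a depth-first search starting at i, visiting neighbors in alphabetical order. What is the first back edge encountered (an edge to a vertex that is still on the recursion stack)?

DFS from i (visiting neighbors in alphabetical order); mark gray on enter, black on exit:
i gray
  c gray
  c black
  g gray
  g black
  h gray
    f gray
      f→i: i is gray → back edge
First back edge: f → i.

f→i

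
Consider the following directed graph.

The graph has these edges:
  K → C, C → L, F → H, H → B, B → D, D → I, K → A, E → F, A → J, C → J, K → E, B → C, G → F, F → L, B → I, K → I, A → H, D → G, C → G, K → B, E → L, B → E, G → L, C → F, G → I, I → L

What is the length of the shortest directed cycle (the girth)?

4

For each vertex v, BFS finds the shortest path from v back to v.
The shortest such closed walk is H → B → E → F → H, length 4.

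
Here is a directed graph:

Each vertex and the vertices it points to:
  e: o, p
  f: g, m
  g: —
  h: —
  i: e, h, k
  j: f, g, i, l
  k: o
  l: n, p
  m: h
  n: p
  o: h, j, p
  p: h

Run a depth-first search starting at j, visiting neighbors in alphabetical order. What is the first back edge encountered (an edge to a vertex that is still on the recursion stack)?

DFS from j (visiting neighbors in alphabetical order); mark gray on enter, black on exit:
j gray
  f gray
    g gray
    g black
    m gray
      h gray
      h black
    m black
  f black
  j→g: g black — skip
  i gray
    e gray
      o gray
        o→h: h black — skip
        o→j: j is gray → back edge
First back edge: o → j.

o->j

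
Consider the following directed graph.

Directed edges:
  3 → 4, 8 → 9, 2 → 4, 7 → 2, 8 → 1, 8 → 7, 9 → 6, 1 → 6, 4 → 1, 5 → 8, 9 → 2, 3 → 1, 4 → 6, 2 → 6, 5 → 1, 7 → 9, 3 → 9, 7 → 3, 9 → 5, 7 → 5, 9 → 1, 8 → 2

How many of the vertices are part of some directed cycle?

5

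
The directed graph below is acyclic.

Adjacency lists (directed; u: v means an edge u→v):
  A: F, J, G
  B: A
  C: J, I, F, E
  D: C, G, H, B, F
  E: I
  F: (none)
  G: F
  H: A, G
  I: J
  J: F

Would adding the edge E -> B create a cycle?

No

Adding E→B creates a cycle iff B can already reach E.
Explore from B: no path reaches E. The graph stays acyclic.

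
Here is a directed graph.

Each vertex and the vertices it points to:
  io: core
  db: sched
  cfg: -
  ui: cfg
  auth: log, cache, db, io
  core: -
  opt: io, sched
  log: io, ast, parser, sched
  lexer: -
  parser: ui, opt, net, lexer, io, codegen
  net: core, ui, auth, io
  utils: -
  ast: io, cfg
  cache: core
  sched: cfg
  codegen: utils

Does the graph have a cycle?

DFS with white/gray/black marking, starting from core:
core gray
core black
io gray
  io→core: core black — skip
io black
db gray
  sched gray
    cfg gray
    cfg black
  sched black
db black
ui gray
  ui→cfg: cfg black — skip
ui black
auth gray
  log gray
    log→io: io black — skip
    ast gray
      ast→io: io black — skip
      ast→cfg: cfg black — skip
    ast black
    parser gray
      parser→ui: ui black — skip
      opt gray
        opt→io: io black — skip
        opt→sched: sched black — skip
      opt black
      net gray
        net→core: core black — skip
        net→ui: ui black — skip
        net→auth: auth is gray → back edge
Back edge found, so a cycle exists: auth → log → parser → net → auth.

Yes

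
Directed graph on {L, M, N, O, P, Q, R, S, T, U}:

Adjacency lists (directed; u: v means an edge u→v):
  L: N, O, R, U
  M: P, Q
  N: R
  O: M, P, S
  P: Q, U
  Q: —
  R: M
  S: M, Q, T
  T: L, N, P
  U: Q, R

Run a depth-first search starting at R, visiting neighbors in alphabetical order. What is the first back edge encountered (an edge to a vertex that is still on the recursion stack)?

U->R

DFS from R (visiting neighbors in alphabetical order); mark gray on enter, black on exit:
R gray
  M gray
    P gray
      Q gray
      Q black
      U gray
        U→Q: Q black — skip
        U→R: R is gray → back edge
First back edge: U → R.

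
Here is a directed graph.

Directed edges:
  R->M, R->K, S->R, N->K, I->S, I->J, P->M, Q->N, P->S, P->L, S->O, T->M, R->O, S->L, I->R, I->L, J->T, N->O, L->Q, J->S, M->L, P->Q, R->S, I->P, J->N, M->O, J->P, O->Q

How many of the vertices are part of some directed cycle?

5

A vertex is on a directed cycle iff it belongs to a strongly connected component of size ≥ 2 (or has a self-loop).
The vertices on cycles are {N, O, Q, R, S} — 5 in total.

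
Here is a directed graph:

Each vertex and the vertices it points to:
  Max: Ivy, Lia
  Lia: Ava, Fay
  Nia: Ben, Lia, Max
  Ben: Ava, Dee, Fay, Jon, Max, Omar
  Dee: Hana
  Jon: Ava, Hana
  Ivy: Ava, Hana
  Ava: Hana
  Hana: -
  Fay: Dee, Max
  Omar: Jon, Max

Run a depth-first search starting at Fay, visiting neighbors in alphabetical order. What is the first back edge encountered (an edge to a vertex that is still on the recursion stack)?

Lia→Fay

DFS from Fay (visiting neighbors in alphabetical order); mark gray on enter, black on exit:
Fay gray
  Dee gray
    Hana gray
    Hana black
  Dee black
  Max gray
    Ivy gray
      Ava gray
        Ava→Hana: Hana black — skip
      Ava black
      Ivy→Hana: Hana black — skip
    Ivy black
    Lia gray
      Lia→Ava: Ava black — skip
      Lia→Fay: Fay is gray → back edge
First back edge: Lia → Fay.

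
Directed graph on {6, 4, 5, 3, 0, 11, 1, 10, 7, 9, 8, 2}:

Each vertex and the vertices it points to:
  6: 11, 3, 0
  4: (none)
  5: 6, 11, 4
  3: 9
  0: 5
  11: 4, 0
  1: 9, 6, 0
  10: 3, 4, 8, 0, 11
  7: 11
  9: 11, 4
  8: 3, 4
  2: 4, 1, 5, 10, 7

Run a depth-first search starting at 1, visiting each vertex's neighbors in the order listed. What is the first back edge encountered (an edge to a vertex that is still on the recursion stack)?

6→11

DFS from 1 (visiting each vertex's neighbors in the order listed); mark gray on enter, black on exit:
1 gray
  9 gray
    11 gray
      4 gray
      4 black
      0 gray
        5 gray
          6 gray
            6→11: 11 is gray → back edge
First back edge: 6 → 11.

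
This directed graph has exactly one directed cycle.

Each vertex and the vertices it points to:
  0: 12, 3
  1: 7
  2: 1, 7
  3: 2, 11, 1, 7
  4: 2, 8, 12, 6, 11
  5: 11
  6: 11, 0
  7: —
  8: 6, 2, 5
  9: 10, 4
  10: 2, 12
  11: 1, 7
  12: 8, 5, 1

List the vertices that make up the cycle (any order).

DFS with gray/black marking from 6:
6 gray
  11 gray
    1 gray
      7 gray
      7 black
    1 black
    11→7: 7 black — skip
  11 black
  0 gray
    12 gray
      8 gray
        8→6: 6 is gray → back edge
Back edge closes the cycle 6 → 0 → 12 → 8 → 6; its vertices are {0, 6, 8, 12}.

0, 6, 8, 12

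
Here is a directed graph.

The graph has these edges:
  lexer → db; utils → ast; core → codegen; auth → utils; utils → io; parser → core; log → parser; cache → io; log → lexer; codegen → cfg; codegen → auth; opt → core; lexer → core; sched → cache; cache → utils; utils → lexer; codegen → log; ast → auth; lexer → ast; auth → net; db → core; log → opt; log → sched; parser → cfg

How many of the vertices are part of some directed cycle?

A vertex is on a directed cycle iff it belongs to a strongly connected component of size ≥ 2 (or has a self-loop).
The vertices on cycles are {db, ast, log, opt, auth, core, cache, lexer, sched, utils, parser, codegen} — 12 in total.

12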